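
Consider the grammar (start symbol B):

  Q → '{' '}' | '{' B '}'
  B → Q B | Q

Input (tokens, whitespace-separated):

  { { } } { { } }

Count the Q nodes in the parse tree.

[B [Q { [B [Q { }]] }] [B [Q { [B [Q { }]] }]]]

4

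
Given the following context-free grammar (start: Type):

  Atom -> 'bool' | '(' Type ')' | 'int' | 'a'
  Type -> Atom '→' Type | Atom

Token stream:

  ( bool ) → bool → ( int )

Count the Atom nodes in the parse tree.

5

[Type [Atom ( [Type [Atom bool]] )] → [Type [Atom bool] → [Type [Atom ( [Type [Atom int]] )]]]]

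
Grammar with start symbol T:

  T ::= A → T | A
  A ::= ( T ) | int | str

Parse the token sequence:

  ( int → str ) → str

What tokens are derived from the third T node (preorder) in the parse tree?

[T [A ( [T [A int] → [T [A str]]] )] → [T [A str]]]

str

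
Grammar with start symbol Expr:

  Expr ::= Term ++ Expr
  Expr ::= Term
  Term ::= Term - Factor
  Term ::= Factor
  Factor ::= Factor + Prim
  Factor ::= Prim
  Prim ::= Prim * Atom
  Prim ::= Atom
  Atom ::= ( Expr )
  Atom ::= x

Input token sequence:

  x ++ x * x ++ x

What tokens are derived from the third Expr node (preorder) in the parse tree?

x

[Expr [Term [Factor [Prim [Atom x]]]] ++ [Expr [Term [Factor [Prim [Prim [Atom x]] * [Atom x]]]] ++ [Expr [Term [Factor [Prim [Atom x]]]]]]]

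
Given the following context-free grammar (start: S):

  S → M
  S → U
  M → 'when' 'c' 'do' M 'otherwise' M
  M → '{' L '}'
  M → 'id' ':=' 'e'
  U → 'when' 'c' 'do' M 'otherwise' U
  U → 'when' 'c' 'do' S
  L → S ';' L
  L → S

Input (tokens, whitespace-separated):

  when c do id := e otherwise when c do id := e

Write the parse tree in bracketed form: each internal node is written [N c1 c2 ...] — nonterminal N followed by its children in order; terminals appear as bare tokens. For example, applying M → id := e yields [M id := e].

[S [U when c do [M id := e] otherwise [U when c do [S [M id := e]]]]]

S
U
when c do M otherwise U
when c do id := e otherwise U
when c do id := e otherwise when c do S
when c do id := e otherwise when c do M
when c do id := e otherwise when c do id := e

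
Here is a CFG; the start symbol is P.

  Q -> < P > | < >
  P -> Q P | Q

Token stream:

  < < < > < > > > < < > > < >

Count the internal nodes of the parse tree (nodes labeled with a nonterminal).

[P [Q < [P [Q < [P [Q < >] [P [Q < >]]] >]] >] [P [Q < [P [Q < >]] >] [P [Q < >]]]]

14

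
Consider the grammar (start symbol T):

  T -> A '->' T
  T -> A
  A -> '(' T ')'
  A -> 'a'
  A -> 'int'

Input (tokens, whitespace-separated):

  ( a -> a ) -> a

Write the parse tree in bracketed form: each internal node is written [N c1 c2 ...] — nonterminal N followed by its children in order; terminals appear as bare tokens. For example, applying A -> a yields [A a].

T
A -> T
( T ) -> T
( A -> T ) -> T
( a -> T ) -> T
( a -> A ) -> T
( a -> a ) -> T
( a -> a ) -> A
( a -> a ) -> a

[T [A ( [T [A a] -> [T [A a]]] )] -> [T [A a]]]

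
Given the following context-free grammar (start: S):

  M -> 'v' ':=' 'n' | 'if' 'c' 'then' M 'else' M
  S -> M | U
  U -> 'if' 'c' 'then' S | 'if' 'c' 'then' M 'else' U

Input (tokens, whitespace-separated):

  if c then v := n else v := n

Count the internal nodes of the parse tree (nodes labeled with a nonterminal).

[S [M if c then [M v := n] else [M v := n]]]

4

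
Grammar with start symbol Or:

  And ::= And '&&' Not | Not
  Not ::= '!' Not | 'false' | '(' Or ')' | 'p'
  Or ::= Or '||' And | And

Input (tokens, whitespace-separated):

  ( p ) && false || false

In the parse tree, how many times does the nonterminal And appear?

4

[Or [Or [And [And [Not ( [Or [And [Not p]]] )]] && [Not false]]] || [And [Not false]]]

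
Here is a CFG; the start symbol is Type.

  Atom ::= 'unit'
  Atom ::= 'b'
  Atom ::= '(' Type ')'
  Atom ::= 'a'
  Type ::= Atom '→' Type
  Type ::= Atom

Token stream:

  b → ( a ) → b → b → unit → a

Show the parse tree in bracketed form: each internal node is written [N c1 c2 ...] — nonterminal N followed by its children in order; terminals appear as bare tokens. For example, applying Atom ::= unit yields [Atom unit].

[Type [Atom b] → [Type [Atom ( [Type [Atom a]] )] → [Type [Atom b] → [Type [Atom b] → [Type [Atom unit] → [Type [Atom a]]]]]]]

Type
Atom → Type
b → Type
b → Atom → Type
b → ( Type ) → Type
b → ( Atom ) → Type
b → ( a ) → Type
b → ( a ) → Atom → Type
b → ( a ) → b → Type
b → ( a ) → b → Atom → Type
b → ( a ) → b → b → Type
b → ( a ) → b → b → Atom → Type
b → ( a ) → b → b → unit → Type
b → ( a ) → b → b → unit → Atom
b → ( a ) → b → b → unit → a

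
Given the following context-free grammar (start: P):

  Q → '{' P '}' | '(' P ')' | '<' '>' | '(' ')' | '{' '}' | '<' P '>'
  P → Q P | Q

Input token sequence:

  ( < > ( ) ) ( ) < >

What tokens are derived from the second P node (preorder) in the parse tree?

< > ( )

[P [Q ( [P [Q < >] [P [Q ( )]]] )] [P [Q ( )] [P [Q < >]]]]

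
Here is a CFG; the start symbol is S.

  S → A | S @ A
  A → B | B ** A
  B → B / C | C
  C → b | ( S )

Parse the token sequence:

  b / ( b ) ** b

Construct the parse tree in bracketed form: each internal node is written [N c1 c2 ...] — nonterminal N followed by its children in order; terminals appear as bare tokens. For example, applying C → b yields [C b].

[S [A [B [B [C b]] / [C ( [S [A [B [C b]]]] )]] ** [A [B [C b]]]]]

S
A
B ** A
B / C ** A
C / C ** A
b / C ** A
b / ( S ) ** A
b / ( A ) ** A
b / ( B ) ** A
b / ( C ) ** A
b / ( b ) ** A
b / ( b ) ** B
b / ( b ) ** C
b / ( b ) ** b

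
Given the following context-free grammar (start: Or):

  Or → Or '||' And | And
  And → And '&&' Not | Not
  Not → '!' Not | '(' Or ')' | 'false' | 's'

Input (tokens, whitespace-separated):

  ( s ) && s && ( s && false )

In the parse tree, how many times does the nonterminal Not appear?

[Or [And [And [And [Not ( [Or [And [Not s]]] )]] && [Not s]] && [Not ( [Or [And [And [Not s]] && [Not false]]] )]]]

6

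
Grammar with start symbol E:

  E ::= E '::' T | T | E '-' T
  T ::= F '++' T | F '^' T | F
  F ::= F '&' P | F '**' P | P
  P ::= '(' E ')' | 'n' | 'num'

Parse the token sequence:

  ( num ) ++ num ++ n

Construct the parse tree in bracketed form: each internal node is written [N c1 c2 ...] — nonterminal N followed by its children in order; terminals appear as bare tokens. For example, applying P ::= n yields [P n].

[E [T [F [P ( [E [T [F [P num]]]] )]] ++ [T [F [P num]] ++ [T [F [P n]]]]]]

E
T
F ++ T
P ++ T
( E ) ++ T
( T ) ++ T
( F ) ++ T
( P ) ++ T
( num ) ++ T
( num ) ++ F ++ T
( num ) ++ P ++ T
( num ) ++ num ++ T
( num ) ++ num ++ F
( num ) ++ num ++ P
( num ) ++ num ++ n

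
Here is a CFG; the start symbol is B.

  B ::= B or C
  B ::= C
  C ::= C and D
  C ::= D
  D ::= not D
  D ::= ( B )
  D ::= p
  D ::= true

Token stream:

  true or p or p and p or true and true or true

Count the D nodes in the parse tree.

[B [B [B [B [B [C [D true]]] or [C [D p]]] or [C [C [D p]] and [D p]]] or [C [C [D true]] and [D true]]] or [C [D true]]]

7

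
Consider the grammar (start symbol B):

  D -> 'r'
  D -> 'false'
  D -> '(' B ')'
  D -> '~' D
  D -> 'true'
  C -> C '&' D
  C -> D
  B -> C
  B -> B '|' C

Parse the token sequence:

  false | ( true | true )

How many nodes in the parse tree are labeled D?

[B [B [C [D false]]] | [C [D ( [B [B [C [D true]]] | [C [D true]]] )]]]

4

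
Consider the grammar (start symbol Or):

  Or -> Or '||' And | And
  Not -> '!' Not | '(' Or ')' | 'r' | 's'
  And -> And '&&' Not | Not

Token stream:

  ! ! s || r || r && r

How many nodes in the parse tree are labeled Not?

[Or [Or [Or [And [Not ! [Not ! [Not s]]]]] || [And [Not r]]] || [And [And [Not r]] && [Not r]]]

6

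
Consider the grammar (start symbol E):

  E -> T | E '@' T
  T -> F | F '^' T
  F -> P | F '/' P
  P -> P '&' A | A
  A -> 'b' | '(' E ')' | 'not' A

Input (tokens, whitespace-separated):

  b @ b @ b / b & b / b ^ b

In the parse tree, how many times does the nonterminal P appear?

[E [E [E [T [F [P [A b]]]]] @ [T [F [P [A b]]]]] @ [T [F [F [F [P [A b]]] / [P [P [A b]] & [A b]]] / [P [A b]]] ^ [T [F [P [A b]]]]]]

7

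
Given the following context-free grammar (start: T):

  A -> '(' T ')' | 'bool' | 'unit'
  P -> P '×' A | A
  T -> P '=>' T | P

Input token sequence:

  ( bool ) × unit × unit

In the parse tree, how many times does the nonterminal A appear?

[T [P [P [P [A ( [T [P [A bool]]] )]] × [A unit]] × [A unit]]]

4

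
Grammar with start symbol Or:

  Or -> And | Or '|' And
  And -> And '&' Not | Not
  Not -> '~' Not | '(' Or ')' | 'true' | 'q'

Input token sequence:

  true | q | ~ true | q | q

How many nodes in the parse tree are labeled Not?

[Or [Or [Or [Or [Or [And [Not true]]] | [And [Not q]]] | [And [Not ~ [Not true]]]] | [And [Not q]]] | [And [Not q]]]

6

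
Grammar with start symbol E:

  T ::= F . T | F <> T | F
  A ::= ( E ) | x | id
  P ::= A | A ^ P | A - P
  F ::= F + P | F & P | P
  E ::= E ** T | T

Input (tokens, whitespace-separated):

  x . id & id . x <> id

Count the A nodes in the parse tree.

[E [T [F [P [A x]]] . [T [F [F [P [A id]]] & [P [A id]]] . [T [F [P [A x]]] <> [T [F [P [A id]]]]]]]]

5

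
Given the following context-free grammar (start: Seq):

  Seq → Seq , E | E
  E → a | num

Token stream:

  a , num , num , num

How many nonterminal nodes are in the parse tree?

8

[Seq [Seq [Seq [Seq [E a]] , [E num]] , [E num]] , [E num]]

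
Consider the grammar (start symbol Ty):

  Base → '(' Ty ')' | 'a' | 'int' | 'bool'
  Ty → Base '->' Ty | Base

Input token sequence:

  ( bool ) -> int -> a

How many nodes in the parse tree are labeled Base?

[Ty [Base ( [Ty [Base bool]] )] -> [Ty [Base int] -> [Ty [Base a]]]]

4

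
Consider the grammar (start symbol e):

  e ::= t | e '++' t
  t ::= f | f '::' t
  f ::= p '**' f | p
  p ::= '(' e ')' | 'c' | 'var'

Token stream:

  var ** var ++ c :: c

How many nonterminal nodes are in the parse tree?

13

[e [e [t [f [p var] ** [f [p var]]]]] ++ [t [f [p c]] :: [t [f [p c]]]]]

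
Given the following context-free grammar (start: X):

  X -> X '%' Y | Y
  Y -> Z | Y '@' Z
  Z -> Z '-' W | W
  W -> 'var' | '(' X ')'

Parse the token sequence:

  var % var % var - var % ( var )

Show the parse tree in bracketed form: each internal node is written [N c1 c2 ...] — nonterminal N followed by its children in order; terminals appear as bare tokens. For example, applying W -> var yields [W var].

X
X % Y
X % Y % Y
X % Y % Y % Y
Y % Y % Y % Y
Z % Y % Y % Y
W % Y % Y % Y
var % Y % Y % Y
var % Z % Y % Y
var % W % Y % Y
var % var % Y % Y
var % var % Z % Y
var % var % Z - W % Y
var % var % W - W % Y
var % var % var - W % Y
var % var % var - var % Y
var % var % var - var % Z
var % var % var - var % W
var % var % var - var % ( X )
var % var % var - var % ( Y )
var % var % var - var % ( Z )
var % var % var - var % ( W )
var % var % var - var % ( var )

[X [X [X [X [Y [Z [W var]]]] % [Y [Z [W var]]]] % [Y [Z [Z [W var]] - [W var]]]] % [Y [Z [W ( [X [Y [Z [W var]]]] )]]]]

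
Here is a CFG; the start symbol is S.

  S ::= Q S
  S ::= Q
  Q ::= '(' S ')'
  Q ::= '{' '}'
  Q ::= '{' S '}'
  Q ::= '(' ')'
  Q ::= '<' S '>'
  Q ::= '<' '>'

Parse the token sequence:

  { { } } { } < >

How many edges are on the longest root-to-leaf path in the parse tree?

4

[S [Q { [S [Q { }]] }] [S [Q { }] [S [Q < >]]]]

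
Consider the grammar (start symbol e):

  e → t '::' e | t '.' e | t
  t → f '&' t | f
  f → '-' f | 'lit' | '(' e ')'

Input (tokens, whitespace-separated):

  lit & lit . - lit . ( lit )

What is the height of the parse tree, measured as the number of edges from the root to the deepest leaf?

8

[e [t [f lit] & [t [f lit]]] . [e [t [f - [f lit]]] . [e [t [f ( [e [t [f lit]]] )]]]]]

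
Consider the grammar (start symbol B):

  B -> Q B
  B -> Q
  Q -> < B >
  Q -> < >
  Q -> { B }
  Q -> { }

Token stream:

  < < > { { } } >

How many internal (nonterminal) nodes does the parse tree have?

[B [Q < [B [Q < >] [B [Q { [B [Q { }]] }]]] >]]

8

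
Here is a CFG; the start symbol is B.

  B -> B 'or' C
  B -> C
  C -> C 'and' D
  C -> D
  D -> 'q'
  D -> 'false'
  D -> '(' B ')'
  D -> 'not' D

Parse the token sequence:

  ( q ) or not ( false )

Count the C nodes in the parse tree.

[B [B [C [D ( [B [C [D q]]] )]]] or [C [D not [D ( [B [C [D false]]] )]]]]

4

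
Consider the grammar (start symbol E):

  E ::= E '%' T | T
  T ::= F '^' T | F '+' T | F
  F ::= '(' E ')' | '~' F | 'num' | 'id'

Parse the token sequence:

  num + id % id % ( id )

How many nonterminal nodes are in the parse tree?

[E [E [E [T [F num] + [T [F id]]]] % [T [F id]]] % [T [F ( [E [T [F id]]] )]]]

14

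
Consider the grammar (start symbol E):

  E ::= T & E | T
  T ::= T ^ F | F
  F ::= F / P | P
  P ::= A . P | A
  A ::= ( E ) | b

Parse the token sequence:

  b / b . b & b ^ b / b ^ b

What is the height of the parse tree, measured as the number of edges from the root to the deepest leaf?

8

[E [T [F [F [P [A b]]] / [P [A b] . [P [A b]]]]] & [E [T [T [T [F [P [A b]]]] ^ [F [F [P [A b]]] / [P [A b]]]] ^ [F [P [A b]]]]]]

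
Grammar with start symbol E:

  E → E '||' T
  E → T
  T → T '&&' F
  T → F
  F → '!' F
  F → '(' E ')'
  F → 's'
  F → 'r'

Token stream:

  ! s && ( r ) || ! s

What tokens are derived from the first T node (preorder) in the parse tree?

! s && ( r )

[E [E [T [T [F ! [F s]]] && [F ( [E [T [F r]]] )]]] || [T [F ! [F s]]]]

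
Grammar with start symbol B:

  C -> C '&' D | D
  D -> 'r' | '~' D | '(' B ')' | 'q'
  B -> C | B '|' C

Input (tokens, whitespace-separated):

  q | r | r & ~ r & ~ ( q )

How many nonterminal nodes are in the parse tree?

18

[B [B [B [C [D q]]] | [C [D r]]] | [C [C [C [D r]] & [D ~ [D r]]] & [D ~ [D ( [B [C [D q]]] )]]]]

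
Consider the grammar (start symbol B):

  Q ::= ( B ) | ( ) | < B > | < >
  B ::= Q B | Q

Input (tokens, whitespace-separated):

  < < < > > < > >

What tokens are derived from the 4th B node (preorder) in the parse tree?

[B [Q < [B [Q < [B [Q < >]] >] [B [Q < >]]] >]]

< >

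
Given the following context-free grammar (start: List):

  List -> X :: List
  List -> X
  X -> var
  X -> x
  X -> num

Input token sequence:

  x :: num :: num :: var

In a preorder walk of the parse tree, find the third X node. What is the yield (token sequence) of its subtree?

num

[List [X x] :: [List [X num] :: [List [X num] :: [List [X var]]]]]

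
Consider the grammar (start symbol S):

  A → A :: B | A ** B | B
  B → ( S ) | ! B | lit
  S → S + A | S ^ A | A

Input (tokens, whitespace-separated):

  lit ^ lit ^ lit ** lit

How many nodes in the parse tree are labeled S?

3

[S [S [S [A [B lit]]] ^ [A [B lit]]] ^ [A [A [B lit]] ** [B lit]]]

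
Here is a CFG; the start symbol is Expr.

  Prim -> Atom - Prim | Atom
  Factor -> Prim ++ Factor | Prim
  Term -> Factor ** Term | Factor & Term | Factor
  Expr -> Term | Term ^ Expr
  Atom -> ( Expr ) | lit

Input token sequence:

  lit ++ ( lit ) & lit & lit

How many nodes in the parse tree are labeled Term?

4

[Expr [Term [Factor [Prim [Atom lit]] ++ [Factor [Prim [Atom ( [Expr [Term [Factor [Prim [Atom lit]]]]] )]]]] & [Term [Factor [Prim [Atom lit]]] & [Term [Factor [Prim [Atom lit]]]]]]]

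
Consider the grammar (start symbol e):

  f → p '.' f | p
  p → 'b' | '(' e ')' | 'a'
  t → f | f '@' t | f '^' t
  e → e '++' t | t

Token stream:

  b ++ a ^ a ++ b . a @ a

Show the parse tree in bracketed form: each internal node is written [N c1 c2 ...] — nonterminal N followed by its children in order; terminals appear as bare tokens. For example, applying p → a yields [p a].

[e [e [e [t [f [p b]]]] ++ [t [f [p a]] ^ [t [f [p a]]]]] ++ [t [f [p b] . [f [p a]]] @ [t [f [p a]]]]]

e
e ++ t
e ++ t ++ t
t ++ t ++ t
f ++ t ++ t
p ++ t ++ t
b ++ t ++ t
b ++ f ^ t ++ t
b ++ p ^ t ++ t
b ++ a ^ t ++ t
b ++ a ^ f ++ t
b ++ a ^ p ++ t
b ++ a ^ a ++ t
b ++ a ^ a ++ f @ t
b ++ a ^ a ++ p . f @ t
b ++ a ^ a ++ b . f @ t
b ++ a ^ a ++ b . p @ t
b ++ a ^ a ++ b . a @ t
b ++ a ^ a ++ b . a @ f
b ++ a ^ a ++ b . a @ p
b ++ a ^ a ++ b . a @ a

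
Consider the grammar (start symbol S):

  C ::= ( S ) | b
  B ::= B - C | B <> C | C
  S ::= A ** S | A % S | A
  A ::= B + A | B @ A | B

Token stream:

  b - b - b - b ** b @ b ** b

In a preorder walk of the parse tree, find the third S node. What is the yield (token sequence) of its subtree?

b

[S [A [B [B [B [B [C b]] - [C b]] - [C b]] - [C b]]] ** [S [A [B [C b]] @ [A [B [C b]]]] ** [S [A [B [C b]]]]]]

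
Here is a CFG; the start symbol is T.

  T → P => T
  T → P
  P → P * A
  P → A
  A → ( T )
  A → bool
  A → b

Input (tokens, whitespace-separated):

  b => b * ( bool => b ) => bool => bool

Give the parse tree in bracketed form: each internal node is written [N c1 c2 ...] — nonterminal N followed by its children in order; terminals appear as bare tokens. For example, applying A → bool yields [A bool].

[T [P [A b]] => [T [P [P [A b]] * [A ( [T [P [A bool]] => [T [P [A b]]]] )]] => [T [P [A bool]] => [T [P [A bool]]]]]]

T
P => T
A => T
b => T
b => P => T
b => P * A => T
b => A * A => T
b => b * A => T
b => b * ( T ) => T
b => b * ( P => T ) => T
b => b * ( A => T ) => T
b => b * ( bool => T ) => T
b => b * ( bool => P ) => T
b => b * ( bool => A ) => T
b => b * ( bool => b ) => T
b => b * ( bool => b ) => P => T
b => b * ( bool => b ) => A => T
b => b * ( bool => b ) => bool => T
b => b * ( bool => b ) => bool => P
b => b * ( bool => b ) => bool => A
b => b * ( bool => b ) => bool => bool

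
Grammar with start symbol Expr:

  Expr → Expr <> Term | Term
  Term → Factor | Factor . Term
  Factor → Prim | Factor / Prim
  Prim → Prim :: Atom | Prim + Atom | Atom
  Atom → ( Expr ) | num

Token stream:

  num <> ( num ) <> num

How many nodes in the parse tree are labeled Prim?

[Expr [Expr [Expr [Term [Factor [Prim [Atom num]]]]] <> [Term [Factor [Prim [Atom ( [Expr [Term [Factor [Prim [Atom num]]]]] )]]]]] <> [Term [Factor [Prim [Atom num]]]]]

4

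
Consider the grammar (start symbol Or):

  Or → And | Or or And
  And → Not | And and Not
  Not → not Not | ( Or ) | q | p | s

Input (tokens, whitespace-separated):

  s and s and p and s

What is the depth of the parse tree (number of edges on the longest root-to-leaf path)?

[Or [And [And [And [And [Not s]] and [Not s]] and [Not p]] and [Not s]]]

6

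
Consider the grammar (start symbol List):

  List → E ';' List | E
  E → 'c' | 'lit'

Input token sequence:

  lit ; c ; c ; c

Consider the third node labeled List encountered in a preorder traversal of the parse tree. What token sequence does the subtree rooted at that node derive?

c ; c

[List [E lit] ; [List [E c] ; [List [E c] ; [List [E c]]]]]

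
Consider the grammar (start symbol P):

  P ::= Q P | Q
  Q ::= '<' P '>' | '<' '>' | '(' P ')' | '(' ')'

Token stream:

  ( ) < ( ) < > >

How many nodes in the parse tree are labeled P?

4

[P [Q ( )] [P [Q < [P [Q ( )] [P [Q < >]]] >]]]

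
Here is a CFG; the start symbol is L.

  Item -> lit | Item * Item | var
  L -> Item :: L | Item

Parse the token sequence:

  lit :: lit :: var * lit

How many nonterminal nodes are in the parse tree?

8

[L [Item lit] :: [L [Item lit] :: [L [Item [Item var] * [Item lit]]]]]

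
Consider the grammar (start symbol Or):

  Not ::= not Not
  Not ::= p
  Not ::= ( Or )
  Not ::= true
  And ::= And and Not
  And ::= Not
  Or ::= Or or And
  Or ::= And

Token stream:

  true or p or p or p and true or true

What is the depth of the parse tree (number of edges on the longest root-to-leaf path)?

7

[Or [Or [Or [Or [Or [And [Not true]]] or [And [Not p]]] or [And [Not p]]] or [And [And [Not p]] and [Not true]]] or [And [Not true]]]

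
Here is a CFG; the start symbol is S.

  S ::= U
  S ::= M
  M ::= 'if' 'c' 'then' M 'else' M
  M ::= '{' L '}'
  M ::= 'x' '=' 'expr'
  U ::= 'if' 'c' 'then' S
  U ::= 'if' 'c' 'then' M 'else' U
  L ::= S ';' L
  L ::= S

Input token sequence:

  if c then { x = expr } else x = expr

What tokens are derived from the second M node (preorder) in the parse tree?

{ x = expr }

[S [M if c then [M { [L [S [M x = expr]]] }] else [M x = expr]]]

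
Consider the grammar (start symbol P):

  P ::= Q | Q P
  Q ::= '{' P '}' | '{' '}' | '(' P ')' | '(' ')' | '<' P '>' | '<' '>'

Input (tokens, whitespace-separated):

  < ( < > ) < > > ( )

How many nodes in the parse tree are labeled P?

5

[P [Q < [P [Q ( [P [Q < >]] )] [P [Q < >]]] >] [P [Q ( )]]]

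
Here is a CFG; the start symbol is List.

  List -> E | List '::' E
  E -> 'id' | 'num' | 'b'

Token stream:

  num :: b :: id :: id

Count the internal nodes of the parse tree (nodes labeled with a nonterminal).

8

[List [List [List [List [E num]] :: [E b]] :: [E id]] :: [E id]]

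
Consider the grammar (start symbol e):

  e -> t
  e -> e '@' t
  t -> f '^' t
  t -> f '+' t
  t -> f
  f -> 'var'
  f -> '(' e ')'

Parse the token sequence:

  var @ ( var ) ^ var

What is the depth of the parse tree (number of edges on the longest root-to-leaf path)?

6

[e [e [t [f var]]] @ [t [f ( [e [t [f var]]] )] ^ [t [f var]]]]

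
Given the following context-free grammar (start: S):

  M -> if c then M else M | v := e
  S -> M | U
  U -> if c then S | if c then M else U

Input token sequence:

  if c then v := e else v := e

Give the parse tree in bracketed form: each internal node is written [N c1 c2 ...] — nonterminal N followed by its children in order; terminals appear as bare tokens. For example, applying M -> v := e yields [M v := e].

S
M
if c then M else M
if c then v := e else M
if c then v := e else v := e

[S [M if c then [M v := e] else [M v := e]]]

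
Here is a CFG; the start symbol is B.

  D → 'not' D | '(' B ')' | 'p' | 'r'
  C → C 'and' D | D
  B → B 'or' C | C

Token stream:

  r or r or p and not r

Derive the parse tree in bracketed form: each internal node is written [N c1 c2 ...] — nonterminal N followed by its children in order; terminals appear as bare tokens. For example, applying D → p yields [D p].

B
B or C
B or C or C
C or C or C
D or C or C
r or C or C
r or D or C
r or r or C
r or r or C and D
r or r or D and D
r or r or p and D
r or r or p and not D
r or r or p and not r

[B [B [B [C [D r]]] or [C [D r]]] or [C [C [D p]] and [D not [D r]]]]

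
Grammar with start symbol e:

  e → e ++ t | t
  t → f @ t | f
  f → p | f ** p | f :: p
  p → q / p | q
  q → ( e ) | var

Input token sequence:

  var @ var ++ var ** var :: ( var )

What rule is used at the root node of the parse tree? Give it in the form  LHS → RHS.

[e [e [t [f [p [q var]]] @ [t [f [p [q var]]]]]] ++ [t [f [f [f [p [q var]]] ** [p [q var]]] :: [p [q ( [e [t [f [p [q var]]]]] )]]]]]

e → e ++ t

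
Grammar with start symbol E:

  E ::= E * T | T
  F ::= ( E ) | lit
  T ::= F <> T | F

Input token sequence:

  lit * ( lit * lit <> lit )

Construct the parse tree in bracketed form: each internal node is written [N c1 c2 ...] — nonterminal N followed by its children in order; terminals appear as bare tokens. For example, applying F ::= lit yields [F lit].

E
E * T
T * T
F * T
lit * T
lit * F
lit * ( E )
lit * ( E * T )
lit * ( T * T )
lit * ( F * T )
lit * ( lit * T )
lit * ( lit * F <> T )
lit * ( lit * lit <> T )
lit * ( lit * lit <> F )
lit * ( lit * lit <> lit )

[E [E [T [F lit]]] * [T [F ( [E [E [T [F lit]]] * [T [F lit] <> [T [F lit]]]] )]]]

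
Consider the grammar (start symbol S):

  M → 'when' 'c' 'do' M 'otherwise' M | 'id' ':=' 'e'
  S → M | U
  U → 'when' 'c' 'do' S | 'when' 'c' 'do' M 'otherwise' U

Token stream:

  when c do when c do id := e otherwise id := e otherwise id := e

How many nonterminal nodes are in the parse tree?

[S [M when c do [M when c do [M id := e] otherwise [M id := e]] otherwise [M id := e]]]

6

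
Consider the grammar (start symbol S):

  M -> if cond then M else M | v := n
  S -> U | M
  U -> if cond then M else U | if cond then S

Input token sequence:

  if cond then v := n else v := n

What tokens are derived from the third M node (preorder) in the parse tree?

[S [M if cond then [M v := n] else [M v := n]]]

v := n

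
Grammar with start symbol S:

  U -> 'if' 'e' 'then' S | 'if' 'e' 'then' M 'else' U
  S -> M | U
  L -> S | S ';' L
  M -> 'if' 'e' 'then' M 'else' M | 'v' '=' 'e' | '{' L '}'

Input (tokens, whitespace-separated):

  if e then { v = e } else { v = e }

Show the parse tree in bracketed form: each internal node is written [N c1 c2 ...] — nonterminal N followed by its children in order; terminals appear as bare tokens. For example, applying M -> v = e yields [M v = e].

[S [M if e then [M { [L [S [M v = e]]] }] else [M { [L [S [M v = e]]] }]]]

S
M
if e then M else M
if e then { L } else M
if e then { S } else M
if e then { M } else M
if e then { v = e } else M
if e then { v = e } else { L }
if e then { v = e } else { S }
if e then { v = e } else { M }
if e then { v = e } else { v = e }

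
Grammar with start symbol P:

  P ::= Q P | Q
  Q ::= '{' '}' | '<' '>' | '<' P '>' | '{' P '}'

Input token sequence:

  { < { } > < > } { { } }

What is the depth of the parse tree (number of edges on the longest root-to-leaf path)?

[P [Q { [P [Q < [P [Q { }]] >] [P [Q < >]]] }] [P [Q { [P [Q { }]] }]]]

6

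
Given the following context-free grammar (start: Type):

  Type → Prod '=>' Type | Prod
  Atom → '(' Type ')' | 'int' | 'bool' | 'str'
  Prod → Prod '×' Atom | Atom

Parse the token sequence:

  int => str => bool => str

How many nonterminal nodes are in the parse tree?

[Type [Prod [Atom int]] => [Type [Prod [Atom str]] => [Type [Prod [Atom bool]] => [Type [Prod [Atom str]]]]]]

12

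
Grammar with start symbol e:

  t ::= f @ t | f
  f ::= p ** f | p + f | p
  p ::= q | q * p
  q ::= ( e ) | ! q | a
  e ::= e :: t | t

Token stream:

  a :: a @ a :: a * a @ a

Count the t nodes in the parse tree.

5

[e [e [e [t [f [p [q a]]]]] :: [t [f [p [q a]]] @ [t [f [p [q a]]]]]] :: [t [f [p [q a] * [p [q a]]]] @ [t [f [p [q a]]]]]]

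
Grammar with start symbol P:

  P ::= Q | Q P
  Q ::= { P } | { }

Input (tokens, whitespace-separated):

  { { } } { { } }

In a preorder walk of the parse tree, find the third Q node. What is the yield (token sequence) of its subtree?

[P [Q { [P [Q { }]] }] [P [Q { [P [Q { }]] }]]]

{ { } }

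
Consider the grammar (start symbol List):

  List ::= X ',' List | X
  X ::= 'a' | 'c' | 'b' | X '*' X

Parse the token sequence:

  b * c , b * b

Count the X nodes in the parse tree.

[List [X [X b] * [X c]] , [List [X [X b] * [X b]]]]

6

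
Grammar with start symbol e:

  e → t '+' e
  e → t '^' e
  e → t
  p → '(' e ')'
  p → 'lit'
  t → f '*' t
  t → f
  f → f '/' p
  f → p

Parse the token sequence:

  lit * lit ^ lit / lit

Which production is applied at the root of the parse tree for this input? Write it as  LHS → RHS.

[e [t [f [p lit]] * [t [f [p lit]]]] ^ [e [t [f [f [p lit]] / [p lit]]]]]

e → t '^' e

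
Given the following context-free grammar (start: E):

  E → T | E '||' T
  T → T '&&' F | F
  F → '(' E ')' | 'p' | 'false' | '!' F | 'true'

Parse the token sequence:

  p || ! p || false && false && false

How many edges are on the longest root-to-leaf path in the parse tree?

5

[E [E [E [T [F p]]] || [T [F ! [F p]]]] || [T [T [T [F false]] && [F false]] && [F false]]]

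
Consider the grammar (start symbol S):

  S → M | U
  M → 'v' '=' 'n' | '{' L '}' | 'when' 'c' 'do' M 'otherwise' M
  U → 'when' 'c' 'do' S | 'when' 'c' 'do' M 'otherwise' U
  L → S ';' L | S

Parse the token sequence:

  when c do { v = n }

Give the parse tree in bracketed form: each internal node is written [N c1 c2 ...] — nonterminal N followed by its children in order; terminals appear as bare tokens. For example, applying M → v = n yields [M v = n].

[S [U when c do [S [M { [L [S [M v = n]]] }]]]]

S
U
when c do S
when c do M
when c do { L }
when c do { S }
when c do { M }
when c do { v = n }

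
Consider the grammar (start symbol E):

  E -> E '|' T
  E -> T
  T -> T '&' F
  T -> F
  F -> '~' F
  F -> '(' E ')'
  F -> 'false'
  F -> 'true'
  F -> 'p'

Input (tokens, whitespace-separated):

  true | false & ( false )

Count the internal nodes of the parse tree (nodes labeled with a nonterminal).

11

[E [E [T [F true]]] | [T [T [F false]] & [F ( [E [T [F false]]] )]]]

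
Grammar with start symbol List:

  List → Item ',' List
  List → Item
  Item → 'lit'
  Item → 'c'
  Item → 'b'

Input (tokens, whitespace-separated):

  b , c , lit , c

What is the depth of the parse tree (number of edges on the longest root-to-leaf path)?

[List [Item b] , [List [Item c] , [List [Item lit] , [List [Item c]]]]]

5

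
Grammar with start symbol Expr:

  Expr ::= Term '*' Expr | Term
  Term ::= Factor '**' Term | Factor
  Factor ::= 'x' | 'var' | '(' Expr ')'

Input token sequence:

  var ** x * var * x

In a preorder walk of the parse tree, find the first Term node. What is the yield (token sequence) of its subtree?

var ** x

[Expr [Term [Factor var] ** [Term [Factor x]]] * [Expr [Term [Factor var]] * [Expr [Term [Factor x]]]]]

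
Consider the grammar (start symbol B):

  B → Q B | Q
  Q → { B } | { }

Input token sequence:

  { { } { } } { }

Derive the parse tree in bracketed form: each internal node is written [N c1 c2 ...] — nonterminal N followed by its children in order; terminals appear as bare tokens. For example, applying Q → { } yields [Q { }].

B
Q B
{ B } B
{ Q B } B
{ { } B } B
{ { } Q } B
{ { } { } } B
{ { } { } } Q
{ { } { } } { }

[B [Q { [B [Q { }] [B [Q { }]]] }] [B [Q { }]]]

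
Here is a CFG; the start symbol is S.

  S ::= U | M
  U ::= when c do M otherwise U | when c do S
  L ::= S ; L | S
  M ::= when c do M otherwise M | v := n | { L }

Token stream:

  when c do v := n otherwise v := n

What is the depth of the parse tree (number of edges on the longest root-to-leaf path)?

[S [M when c do [M v := n] otherwise [M v := n]]]

3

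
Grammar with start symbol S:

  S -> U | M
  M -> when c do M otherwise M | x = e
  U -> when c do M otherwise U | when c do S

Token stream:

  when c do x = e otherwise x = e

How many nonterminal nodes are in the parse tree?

[S [M when c do [M x = e] otherwise [M x = e]]]

4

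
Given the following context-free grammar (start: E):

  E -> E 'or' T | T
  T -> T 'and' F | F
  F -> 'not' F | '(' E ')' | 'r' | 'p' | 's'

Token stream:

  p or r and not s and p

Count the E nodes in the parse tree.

2

[E [E [T [F p]]] or [T [T [T [F r]] and [F not [F s]]] and [F p]]]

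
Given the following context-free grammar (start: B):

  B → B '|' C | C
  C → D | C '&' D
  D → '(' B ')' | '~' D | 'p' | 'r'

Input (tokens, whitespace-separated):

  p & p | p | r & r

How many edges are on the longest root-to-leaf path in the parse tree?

[B [B [B [C [C [D p]] & [D p]]] | [C [D p]]] | [C [C [D r]] & [D r]]]

6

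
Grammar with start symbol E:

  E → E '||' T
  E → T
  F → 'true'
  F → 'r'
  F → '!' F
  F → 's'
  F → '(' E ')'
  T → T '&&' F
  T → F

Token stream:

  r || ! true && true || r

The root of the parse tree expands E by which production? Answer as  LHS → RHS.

[E [E [E [T [F r]]] || [T [T [F ! [F true]]] && [F true]]] || [T [F r]]]

E → E '||' T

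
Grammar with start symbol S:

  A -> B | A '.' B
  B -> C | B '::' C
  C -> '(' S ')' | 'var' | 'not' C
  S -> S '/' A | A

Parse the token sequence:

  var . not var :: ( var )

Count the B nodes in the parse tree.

4

[S [A [A [B [C var]]] . [B [B [C not [C var]]] :: [C ( [S [A [B [C var]]]] )]]]]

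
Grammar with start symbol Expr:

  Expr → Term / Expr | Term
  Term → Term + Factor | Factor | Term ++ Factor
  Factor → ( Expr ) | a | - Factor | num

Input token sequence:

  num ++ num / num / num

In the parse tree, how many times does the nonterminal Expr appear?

3

[Expr [Term [Term [Factor num]] ++ [Factor num]] / [Expr [Term [Factor num]] / [Expr [Term [Factor num]]]]]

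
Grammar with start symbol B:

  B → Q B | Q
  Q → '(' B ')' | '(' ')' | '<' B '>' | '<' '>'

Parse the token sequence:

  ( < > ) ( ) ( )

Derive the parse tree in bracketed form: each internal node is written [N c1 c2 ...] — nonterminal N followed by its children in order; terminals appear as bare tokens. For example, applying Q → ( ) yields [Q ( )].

B
Q B
( B ) B
( Q ) B
( < > ) B
( < > ) Q B
( < > ) ( ) B
( < > ) ( ) Q
( < > ) ( ) ( )

[B [Q ( [B [Q < >]] )] [B [Q ( )] [B [Q ( )]]]]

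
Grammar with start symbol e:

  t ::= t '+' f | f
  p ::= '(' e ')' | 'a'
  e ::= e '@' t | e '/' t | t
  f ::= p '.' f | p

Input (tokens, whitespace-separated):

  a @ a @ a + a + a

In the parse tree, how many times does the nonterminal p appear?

5

[e [e [e [t [f [p a]]]] @ [t [f [p a]]]] @ [t [t [t [f [p a]]] + [f [p a]]] + [f [p a]]]]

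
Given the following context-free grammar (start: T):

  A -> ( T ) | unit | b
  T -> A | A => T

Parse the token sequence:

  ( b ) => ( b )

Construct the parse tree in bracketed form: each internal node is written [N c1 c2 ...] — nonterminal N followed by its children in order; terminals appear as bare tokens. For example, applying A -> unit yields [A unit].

T
A => T
( T ) => T
( A ) => T
( b ) => T
( b ) => A
( b ) => ( T )
( b ) => ( A )
( b ) => ( b )

[T [A ( [T [A b]] )] => [T [A ( [T [A b]] )]]]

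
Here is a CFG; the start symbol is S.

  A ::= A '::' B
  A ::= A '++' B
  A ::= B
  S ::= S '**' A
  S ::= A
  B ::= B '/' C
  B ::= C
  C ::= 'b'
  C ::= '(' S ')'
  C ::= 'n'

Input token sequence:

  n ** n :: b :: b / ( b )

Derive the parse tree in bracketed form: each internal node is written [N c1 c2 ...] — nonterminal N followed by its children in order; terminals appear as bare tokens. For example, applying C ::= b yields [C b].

S
S ** A
A ** A
B ** A
C ** A
n ** A
n ** A :: B
n ** A :: B :: B
n ** B :: B :: B
n ** C :: B :: B
n ** n :: B :: B
n ** n :: C :: B
n ** n :: b :: B
n ** n :: b :: B / C
n ** n :: b :: C / C
n ** n :: b :: b / C
n ** n :: b :: b / ( S )
n ** n :: b :: b / ( A )
n ** n :: b :: b / ( B )
n ** n :: b :: b / ( C )
n ** n :: b :: b / ( b )

[S [S [A [B [C n]]]] ** [A [A [A [B [C n]]] :: [B [C b]]] :: [B [B [C b]] / [C ( [S [A [B [C b]]]] )]]]]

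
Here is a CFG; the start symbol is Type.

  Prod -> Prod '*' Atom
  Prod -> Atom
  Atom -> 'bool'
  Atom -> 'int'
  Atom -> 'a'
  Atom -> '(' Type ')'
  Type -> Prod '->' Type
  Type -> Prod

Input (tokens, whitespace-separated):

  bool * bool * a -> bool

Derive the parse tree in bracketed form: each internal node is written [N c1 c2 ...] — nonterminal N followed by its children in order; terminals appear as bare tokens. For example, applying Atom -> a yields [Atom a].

Type
Prod -> Type
Prod * Atom -> Type
Prod * Atom * Atom -> Type
Atom * Atom * Atom -> Type
bool * Atom * Atom -> Type
bool * bool * Atom -> Type
bool * bool * a -> Type
bool * bool * a -> Prod
bool * bool * a -> Atom
bool * bool * a -> bool

[Type [Prod [Prod [Prod [Atom bool]] * [Atom bool]] * [Atom a]] -> [Type [Prod [Atom bool]]]]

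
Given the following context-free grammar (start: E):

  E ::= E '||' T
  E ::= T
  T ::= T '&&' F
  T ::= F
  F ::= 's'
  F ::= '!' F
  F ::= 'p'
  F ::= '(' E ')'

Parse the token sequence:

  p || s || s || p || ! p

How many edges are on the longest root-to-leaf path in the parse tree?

7

[E [E [E [E [E [T [F p]]] || [T [F s]]] || [T [F s]]] || [T [F p]]] || [T [F ! [F p]]]]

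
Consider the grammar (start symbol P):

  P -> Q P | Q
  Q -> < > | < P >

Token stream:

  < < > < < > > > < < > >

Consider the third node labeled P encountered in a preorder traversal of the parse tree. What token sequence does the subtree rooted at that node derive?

[P [Q < [P [Q < >] [P [Q < [P [Q < >]] >]]] >] [P [Q < [P [Q < >]] >]]]

< < > >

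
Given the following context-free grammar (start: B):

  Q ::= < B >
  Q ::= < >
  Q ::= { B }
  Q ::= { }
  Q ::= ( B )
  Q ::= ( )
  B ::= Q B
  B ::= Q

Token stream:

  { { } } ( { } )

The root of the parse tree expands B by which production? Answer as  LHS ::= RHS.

B ::= Q B

[B [Q { [B [Q { }]] }] [B [Q ( [B [Q { }]] )]]]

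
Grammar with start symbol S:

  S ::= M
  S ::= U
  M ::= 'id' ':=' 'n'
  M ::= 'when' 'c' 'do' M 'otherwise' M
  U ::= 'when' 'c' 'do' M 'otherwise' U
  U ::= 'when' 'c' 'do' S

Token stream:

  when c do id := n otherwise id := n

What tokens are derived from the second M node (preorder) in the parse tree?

id := n

[S [M when c do [M id := n] otherwise [M id := n]]]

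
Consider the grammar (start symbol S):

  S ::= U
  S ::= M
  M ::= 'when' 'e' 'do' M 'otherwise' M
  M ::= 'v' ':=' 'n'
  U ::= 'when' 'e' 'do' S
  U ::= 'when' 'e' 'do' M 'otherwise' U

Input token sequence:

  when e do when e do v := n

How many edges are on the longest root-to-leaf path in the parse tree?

[S [U when e do [S [U when e do [S [M v := n]]]]]]

6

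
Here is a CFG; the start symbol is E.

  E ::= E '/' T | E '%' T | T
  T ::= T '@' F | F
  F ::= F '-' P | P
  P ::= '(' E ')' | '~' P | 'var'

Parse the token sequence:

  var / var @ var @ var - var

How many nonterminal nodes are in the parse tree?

[E [E [T [F [P var]]]] / [T [T [T [F [P var]]] @ [F [P var]]] @ [F [F [P var]] - [P var]]]]

16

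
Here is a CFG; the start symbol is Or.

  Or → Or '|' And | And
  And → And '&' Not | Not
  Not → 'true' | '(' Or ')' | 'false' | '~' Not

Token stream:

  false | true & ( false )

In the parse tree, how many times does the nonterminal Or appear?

[Or [Or [And [Not false]]] | [And [And [Not true]] & [Not ( [Or [And [Not false]]] )]]]

3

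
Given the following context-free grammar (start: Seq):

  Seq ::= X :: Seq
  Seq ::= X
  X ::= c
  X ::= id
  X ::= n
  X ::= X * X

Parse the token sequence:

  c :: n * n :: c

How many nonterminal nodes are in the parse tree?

[Seq [X c] :: [Seq [X [X n] * [X n]] :: [Seq [X c]]]]

8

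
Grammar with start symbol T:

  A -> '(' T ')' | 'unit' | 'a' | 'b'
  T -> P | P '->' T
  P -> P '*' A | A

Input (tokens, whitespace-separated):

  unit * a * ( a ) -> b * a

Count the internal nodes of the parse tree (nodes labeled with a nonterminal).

15

[T [P [P [P [A unit]] * [A a]] * [A ( [T [P [A a]]] )]] -> [T [P [P [A b]] * [A a]]]]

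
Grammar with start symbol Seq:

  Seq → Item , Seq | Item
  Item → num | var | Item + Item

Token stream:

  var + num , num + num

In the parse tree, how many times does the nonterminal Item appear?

[Seq [Item [Item var] + [Item num]] , [Seq [Item [Item num] + [Item num]]]]

6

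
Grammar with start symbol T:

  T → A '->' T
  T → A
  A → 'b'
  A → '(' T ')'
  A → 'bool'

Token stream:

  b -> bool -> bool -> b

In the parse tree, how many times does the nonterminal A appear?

4

[T [A b] -> [T [A bool] -> [T [A bool] -> [T [A b]]]]]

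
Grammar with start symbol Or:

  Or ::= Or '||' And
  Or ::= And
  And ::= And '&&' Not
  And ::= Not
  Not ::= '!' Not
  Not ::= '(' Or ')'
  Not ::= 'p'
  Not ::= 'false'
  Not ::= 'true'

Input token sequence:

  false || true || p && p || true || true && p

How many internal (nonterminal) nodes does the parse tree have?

19

[Or [Or [Or [Or [Or [And [Not false]]] || [And [Not true]]] || [And [And [Not p]] && [Not p]]] || [And [Not true]]] || [And [And [Not true]] && [Not p]]]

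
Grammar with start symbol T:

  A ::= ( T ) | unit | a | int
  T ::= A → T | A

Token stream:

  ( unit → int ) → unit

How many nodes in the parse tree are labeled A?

4

[T [A ( [T [A unit] → [T [A int]]] )] → [T [A unit]]]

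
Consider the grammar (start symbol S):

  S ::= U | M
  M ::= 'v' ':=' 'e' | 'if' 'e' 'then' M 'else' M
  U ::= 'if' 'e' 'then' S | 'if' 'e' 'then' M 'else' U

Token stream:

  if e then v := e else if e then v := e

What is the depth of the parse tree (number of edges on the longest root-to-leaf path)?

[S [U if e then [M v := e] else [U if e then [S [M v := e]]]]]

5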